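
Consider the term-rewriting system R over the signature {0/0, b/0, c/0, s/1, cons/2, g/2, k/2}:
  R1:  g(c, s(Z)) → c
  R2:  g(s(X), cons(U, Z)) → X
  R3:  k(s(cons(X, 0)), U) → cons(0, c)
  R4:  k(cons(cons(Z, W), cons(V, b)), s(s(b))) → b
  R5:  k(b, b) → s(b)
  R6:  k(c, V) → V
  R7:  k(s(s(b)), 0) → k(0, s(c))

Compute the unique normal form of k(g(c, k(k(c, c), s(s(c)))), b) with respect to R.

1. k(g(c, k(k(c, c), s(s(c)))), b)  →  k(g(c, k(c, s(s(c)))), b)   [R6 at 1.2.1]
2. k(g(c, k(c, s(s(c)))), b)  →  k(g(c, s(s(c))), b)   [R6 at 1.2]
3. k(g(c, s(s(c))), b)  →  k(c, b)   [R1 at 1]
4. k(c, b)  →  b   [R6 at ε]

b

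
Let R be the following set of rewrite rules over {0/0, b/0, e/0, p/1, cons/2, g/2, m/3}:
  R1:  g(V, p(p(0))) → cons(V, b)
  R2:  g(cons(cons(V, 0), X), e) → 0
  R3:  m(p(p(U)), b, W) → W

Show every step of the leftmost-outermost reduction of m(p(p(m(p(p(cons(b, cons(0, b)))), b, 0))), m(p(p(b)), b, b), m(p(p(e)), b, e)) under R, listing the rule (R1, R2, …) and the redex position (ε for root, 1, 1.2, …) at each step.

1. m(p(p(m(p(p(cons(b, cons(0, b)))), b, 0))), m(p(p(b)), b, b), m(p(p(e)), b, e))  →  m(p(p(0)), m(p(p(b)), b, b), m(p(p(e)), b, e))   [R3 at 1.1.1]
2. m(p(p(0)), m(p(p(b)), b, b), m(p(p(e)), b, e))  →  m(p(p(0)), b, m(p(p(e)), b, e))   [R3 at 2]
3. m(p(p(0)), b, m(p(p(e)), b, e))  →  m(p(p(e)), b, e)   [R3 at ε]
4. m(p(p(e)), b, e)  →  e   [R3 at ε]

e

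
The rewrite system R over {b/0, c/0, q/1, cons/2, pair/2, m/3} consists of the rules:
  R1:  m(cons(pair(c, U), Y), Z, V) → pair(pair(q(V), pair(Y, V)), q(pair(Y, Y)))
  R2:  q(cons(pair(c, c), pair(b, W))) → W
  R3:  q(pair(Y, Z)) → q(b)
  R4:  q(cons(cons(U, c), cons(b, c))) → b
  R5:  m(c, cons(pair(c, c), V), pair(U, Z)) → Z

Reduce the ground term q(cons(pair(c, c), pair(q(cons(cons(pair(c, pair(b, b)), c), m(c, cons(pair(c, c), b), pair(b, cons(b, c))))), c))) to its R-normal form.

c

1. q(cons(pair(c, c), pair(q(cons(cons(pair(c, pair(b, b)), c), m(c, cons(pair(c, c), b), pair(b, cons(b, c))))), c)))  →  q(cons(pair(c, c), pair(q(cons(cons(pair(c, pair(b, b)), c), cons(b, c))), c)))   [R5 at 1.2.1.1.2]
2. q(cons(pair(c, c), pair(q(cons(cons(pair(c, pair(b, b)), c), cons(b, c))), c)))  →  q(cons(pair(c, c), pair(b, c)))   [R4 at 1.2.1]
3. q(cons(pair(c, c), pair(b, c)))  →  c   [R2 at ε]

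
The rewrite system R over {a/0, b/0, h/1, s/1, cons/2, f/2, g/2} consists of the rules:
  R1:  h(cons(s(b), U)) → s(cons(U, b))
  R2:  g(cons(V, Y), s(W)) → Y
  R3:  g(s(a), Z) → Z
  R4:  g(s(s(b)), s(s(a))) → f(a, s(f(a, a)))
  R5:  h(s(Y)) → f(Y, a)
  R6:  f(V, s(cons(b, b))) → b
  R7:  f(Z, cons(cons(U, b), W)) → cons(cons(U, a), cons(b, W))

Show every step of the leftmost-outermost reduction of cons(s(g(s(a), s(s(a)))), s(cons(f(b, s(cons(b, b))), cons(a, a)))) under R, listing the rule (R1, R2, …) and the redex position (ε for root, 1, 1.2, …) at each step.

1. cons(s(g(s(a), s(s(a)))), s(cons(f(b, s(cons(b, b))), cons(a, a))))  →  cons(s(s(s(a))), s(cons(f(b, s(cons(b, b))), cons(a, a))))   [R3 at 1.1]
2. cons(s(s(s(a))), s(cons(f(b, s(cons(b, b))), cons(a, a))))  →  cons(s(s(s(a))), s(cons(b, cons(a, a))))   [R6 at 2.1.1]

cons(s(s(s(a))), s(cons(b, cons(a, a))))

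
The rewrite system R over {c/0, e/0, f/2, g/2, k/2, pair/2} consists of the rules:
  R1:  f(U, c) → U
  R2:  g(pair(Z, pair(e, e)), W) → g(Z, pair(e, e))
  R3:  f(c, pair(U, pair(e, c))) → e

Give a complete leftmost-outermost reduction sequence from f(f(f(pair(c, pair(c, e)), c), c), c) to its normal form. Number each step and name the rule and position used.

pair(c, pair(c, e))

1. f(f(f(pair(c, pair(c, e)), c), c), c)  →  f(f(pair(c, pair(c, e)), c), c)   [R1 at ε]
2. f(f(pair(c, pair(c, e)), c), c)  →  f(pair(c, pair(c, e)), c)   [R1 at ε]
3. f(pair(c, pair(c, e)), c)  →  pair(c, pair(c, e))   [R1 at ε]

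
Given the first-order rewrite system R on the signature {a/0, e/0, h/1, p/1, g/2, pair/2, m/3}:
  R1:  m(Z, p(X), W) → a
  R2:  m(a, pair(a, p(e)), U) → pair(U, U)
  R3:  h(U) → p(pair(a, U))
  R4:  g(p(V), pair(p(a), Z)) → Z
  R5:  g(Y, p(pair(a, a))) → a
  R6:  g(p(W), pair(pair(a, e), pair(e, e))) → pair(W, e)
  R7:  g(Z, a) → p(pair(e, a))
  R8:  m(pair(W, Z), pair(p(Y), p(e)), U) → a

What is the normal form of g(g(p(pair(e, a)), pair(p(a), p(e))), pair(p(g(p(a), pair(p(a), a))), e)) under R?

e

1. g(g(p(pair(e, a)), pair(p(a), p(e))), pair(p(g(p(a), pair(p(a), a))), e))  →  g(p(e), pair(p(g(p(a), pair(p(a), a))), e))   [R4 at 1]
2. g(p(e), pair(p(g(p(a), pair(p(a), a))), e))  →  g(p(e), pair(p(a), e))   [R4 at 2.1.1]
3. g(p(e), pair(p(a), e))  →  e   [R4 at ε]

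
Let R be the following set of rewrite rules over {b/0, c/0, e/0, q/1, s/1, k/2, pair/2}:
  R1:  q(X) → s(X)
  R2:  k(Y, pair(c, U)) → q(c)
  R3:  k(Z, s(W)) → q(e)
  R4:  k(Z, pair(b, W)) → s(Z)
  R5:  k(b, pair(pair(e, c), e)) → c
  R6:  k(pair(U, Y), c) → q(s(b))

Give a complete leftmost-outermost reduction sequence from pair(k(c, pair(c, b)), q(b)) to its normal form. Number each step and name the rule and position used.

1. pair(k(c, pair(c, b)), q(b))  →  pair(q(c), q(b))   [R2 at 1]
2. pair(q(c), q(b))  →  pair(s(c), q(b))   [R1 at 1]
3. pair(s(c), q(b))  →  pair(s(c), s(b))   [R1 at 2]

pair(s(c), s(b))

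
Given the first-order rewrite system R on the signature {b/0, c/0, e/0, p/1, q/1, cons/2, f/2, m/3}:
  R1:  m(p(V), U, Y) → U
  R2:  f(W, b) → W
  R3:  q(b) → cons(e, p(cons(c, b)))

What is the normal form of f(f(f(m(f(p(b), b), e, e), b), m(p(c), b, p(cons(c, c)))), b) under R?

e

1. f(f(f(m(f(p(b), b), e, e), b), m(p(c), b, p(cons(c, c)))), b)  →  f(f(m(f(p(b), b), e, e), b), m(p(c), b, p(cons(c, c))))   [R2 at ε]
2. f(f(m(f(p(b), b), e, e), b), m(p(c), b, p(cons(c, c))))  →  f(m(f(p(b), b), e, e), m(p(c), b, p(cons(c, c))))   [R2 at 1]
3. f(m(f(p(b), b), e, e), m(p(c), b, p(cons(c, c))))  →  f(m(p(b), e, e), m(p(c), b, p(cons(c, c))))   [R2 at 1.1]
4. f(m(p(b), e, e), m(p(c), b, p(cons(c, c))))  →  f(e, m(p(c), b, p(cons(c, c))))   [R1 at 1]
5. f(e, m(p(c), b, p(cons(c, c))))  →  f(e, b)   [R1 at 2]
6. f(e, b)  →  e   [R2 at ε]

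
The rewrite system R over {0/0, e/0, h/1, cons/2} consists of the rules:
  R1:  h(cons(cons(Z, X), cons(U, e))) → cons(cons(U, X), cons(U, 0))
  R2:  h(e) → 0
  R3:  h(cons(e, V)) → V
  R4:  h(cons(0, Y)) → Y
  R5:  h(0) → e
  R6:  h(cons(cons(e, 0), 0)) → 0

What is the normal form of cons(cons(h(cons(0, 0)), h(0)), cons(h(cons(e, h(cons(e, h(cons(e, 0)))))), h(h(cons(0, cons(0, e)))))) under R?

1. cons(cons(h(cons(0, 0)), h(0)), cons(h(cons(e, h(cons(e, h(cons(e, 0)))))), h(h(cons(0, cons(0, e))))))  →  cons(cons(0, h(0)), cons(h(cons(e, h(cons(e, h(cons(e, 0)))))), h(h(cons(0, cons(0, e))))))   [R4 at 1.1]
2. cons(cons(0, h(0)), cons(h(cons(e, h(cons(e, h(cons(e, 0)))))), h(h(cons(0, cons(0, e))))))  →  cons(cons(0, e), cons(h(cons(e, h(cons(e, h(cons(e, 0)))))), h(h(cons(0, cons(0, e))))))   [R5 at 1.2]
3. cons(cons(0, e), cons(h(cons(e, h(cons(e, h(cons(e, 0)))))), h(h(cons(0, cons(0, e))))))  →  cons(cons(0, e), cons(h(cons(e, h(cons(e, 0)))), h(h(cons(0, cons(0, e))))))   [R3 at 2.1]
4. cons(cons(0, e), cons(h(cons(e, h(cons(e, 0)))), h(h(cons(0, cons(0, e))))))  →  cons(cons(0, e), cons(h(cons(e, 0)), h(h(cons(0, cons(0, e))))))   [R3 at 2.1]
5. cons(cons(0, e), cons(h(cons(e, 0)), h(h(cons(0, cons(0, e))))))  →  cons(cons(0, e), cons(0, h(h(cons(0, cons(0, e))))))   [R3 at 2.1]
6. cons(cons(0, e), cons(0, h(h(cons(0, cons(0, e))))))  →  cons(cons(0, e), cons(0, h(cons(0, e))))   [R4 at 2.2.1]
7. cons(cons(0, e), cons(0, h(cons(0, e))))  →  cons(cons(0, e), cons(0, e))   [R4 at 2.2]

cons(cons(0, e), cons(0, e))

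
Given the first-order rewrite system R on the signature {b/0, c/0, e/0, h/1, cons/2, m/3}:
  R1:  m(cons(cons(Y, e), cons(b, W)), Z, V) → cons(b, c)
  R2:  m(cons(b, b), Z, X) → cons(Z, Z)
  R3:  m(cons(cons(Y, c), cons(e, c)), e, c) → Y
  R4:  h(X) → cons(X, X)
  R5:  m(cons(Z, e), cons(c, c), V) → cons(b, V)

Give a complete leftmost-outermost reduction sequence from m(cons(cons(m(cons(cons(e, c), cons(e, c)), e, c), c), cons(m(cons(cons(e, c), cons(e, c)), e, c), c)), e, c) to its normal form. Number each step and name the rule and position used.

1. m(cons(cons(m(cons(cons(e, c), cons(e, c)), e, c), c), cons(m(cons(cons(e, c), cons(e, c)), e, c), c)), e, c)  →  m(cons(cons(e, c), cons(m(cons(cons(e, c), cons(e, c)), e, c), c)), e, c)   [R3 at 1.1.1]
2. m(cons(cons(e, c), cons(m(cons(cons(e, c), cons(e, c)), e, c), c)), e, c)  →  m(cons(cons(e, c), cons(e, c)), e, c)   [R3 at 1.2.1]
3. m(cons(cons(e, c), cons(e, c)), e, c)  →  e   [R3 at ε]

e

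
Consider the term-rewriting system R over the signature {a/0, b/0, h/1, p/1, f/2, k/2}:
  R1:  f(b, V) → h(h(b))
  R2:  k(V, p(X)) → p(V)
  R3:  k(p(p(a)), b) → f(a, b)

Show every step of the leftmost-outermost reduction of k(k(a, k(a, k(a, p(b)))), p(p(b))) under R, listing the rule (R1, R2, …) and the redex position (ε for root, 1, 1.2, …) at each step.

1. k(k(a, k(a, k(a, p(b)))), p(p(b)))  →  p(k(a, k(a, k(a, p(b)))))   [R2 at ε]
2. p(k(a, k(a, k(a, p(b)))))  →  p(k(a, k(a, p(a))))   [R2 at 1.2.2]
3. p(k(a, k(a, p(a))))  →  p(k(a, p(a)))   [R2 at 1.2]
4. p(k(a, p(a)))  →  p(p(a))   [R2 at 1]

p(p(a))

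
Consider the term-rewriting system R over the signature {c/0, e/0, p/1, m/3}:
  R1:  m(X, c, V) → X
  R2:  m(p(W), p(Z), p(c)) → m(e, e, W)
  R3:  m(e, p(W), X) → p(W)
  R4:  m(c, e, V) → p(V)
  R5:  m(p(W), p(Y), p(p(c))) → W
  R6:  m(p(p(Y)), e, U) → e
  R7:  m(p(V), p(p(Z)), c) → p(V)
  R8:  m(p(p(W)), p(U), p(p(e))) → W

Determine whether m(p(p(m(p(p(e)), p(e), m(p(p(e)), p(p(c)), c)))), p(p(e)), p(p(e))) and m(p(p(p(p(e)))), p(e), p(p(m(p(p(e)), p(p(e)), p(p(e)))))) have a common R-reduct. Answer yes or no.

no — NF(t₁) = e, NF(t₂) = p(p(e))

Reduce t₁ = m(p(p(m(p(p(e)), p(e), m(p(p(e)), p(p(c)), c)))), p(p(e)), p(p(e))):
1. m(p(p(m(p(p(e)), p(e), m(p(p(e)), p(p(c)), c)))), p(p(e)), p(p(e)))  →  m(p(p(e)), p(e), m(p(p(e)), p(p(c)), c))   [R8 at ε]
2. m(p(p(e)), p(e), m(p(p(e)), p(p(c)), c))  →  m(p(p(e)), p(e), p(p(e)))   [R7 at 3]
3. m(p(p(e)), p(e), p(p(e)))  →  e   [R8 at ε]

Reduce t₂ = m(p(p(p(p(e)))), p(e), p(p(m(p(p(e)), p(p(e)), p(p(e)))))):
1. m(p(p(p(p(e)))), p(e), p(p(m(p(p(e)), p(p(e)), p(p(e))))))  →  m(p(p(p(p(e)))), p(e), p(p(e)))   [R8 at 3.1.1]
2. m(p(p(p(p(e)))), p(e), p(p(e)))  →  p(p(e))   [R8 at ε]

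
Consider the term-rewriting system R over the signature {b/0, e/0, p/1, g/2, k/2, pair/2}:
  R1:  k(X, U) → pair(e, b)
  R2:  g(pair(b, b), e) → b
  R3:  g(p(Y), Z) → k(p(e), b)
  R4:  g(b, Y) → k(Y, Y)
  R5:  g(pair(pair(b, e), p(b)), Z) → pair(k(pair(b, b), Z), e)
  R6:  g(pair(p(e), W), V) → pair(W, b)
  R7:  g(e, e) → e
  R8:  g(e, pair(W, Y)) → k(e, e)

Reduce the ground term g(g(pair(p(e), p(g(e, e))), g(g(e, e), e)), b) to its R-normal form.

1. g(g(pair(p(e), p(g(e, e))), g(g(e, e), e)), b)  →  g(pair(p(g(e, e)), b), b)   [R6 at 1]
2. g(pair(p(g(e, e)), b), b)  →  g(pair(p(e), b), b)   [R7 at 1.1.1]
3. g(pair(p(e), b), b)  →  pair(b, b)   [R6 at ε]

pair(b, b)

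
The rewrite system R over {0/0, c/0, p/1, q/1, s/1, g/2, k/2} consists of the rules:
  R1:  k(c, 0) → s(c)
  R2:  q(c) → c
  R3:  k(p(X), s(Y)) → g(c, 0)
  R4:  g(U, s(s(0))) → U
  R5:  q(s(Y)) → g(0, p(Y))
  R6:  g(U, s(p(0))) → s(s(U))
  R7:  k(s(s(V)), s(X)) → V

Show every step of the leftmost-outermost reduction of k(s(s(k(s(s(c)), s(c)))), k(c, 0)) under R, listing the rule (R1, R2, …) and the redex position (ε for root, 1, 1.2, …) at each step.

c

1. k(s(s(k(s(s(c)), s(c)))), k(c, 0))  →  k(s(s(c)), k(c, 0))   [R7 at 1.1.1]
2. k(s(s(c)), k(c, 0))  →  k(s(s(c)), s(c))   [R1 at 2]
3. k(s(s(c)), s(c))  →  c   [R7 at ε]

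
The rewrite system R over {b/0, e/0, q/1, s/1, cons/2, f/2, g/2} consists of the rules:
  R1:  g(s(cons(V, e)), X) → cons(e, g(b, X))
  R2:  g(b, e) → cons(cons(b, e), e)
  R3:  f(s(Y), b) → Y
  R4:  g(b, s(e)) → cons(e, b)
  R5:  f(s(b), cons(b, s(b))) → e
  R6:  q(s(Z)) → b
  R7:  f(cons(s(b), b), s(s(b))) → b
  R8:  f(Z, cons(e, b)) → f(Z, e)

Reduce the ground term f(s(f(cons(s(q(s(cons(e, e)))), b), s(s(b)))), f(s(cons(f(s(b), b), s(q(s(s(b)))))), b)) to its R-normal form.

e

1. f(s(f(cons(s(q(s(cons(e, e)))), b), s(s(b)))), f(s(cons(f(s(b), b), s(q(s(s(b)))))), b))  →  f(s(f(cons(s(b), b), s(s(b)))), f(s(cons(f(s(b), b), s(q(s(s(b)))))), b))   [R6 at 1.1.1.1.1]
2. f(s(f(cons(s(b), b), s(s(b)))), f(s(cons(f(s(b), b), s(q(s(s(b)))))), b))  →  f(s(b), f(s(cons(f(s(b), b), s(q(s(s(b)))))), b))   [R7 at 1.1]
3. f(s(b), f(s(cons(f(s(b), b), s(q(s(s(b)))))), b))  →  f(s(b), cons(f(s(b), b), s(q(s(s(b))))))   [R3 at 2]
4. f(s(b), cons(f(s(b), b), s(q(s(s(b))))))  →  f(s(b), cons(b, s(q(s(s(b))))))   [R3 at 2.1]
5. f(s(b), cons(b, s(q(s(s(b))))))  →  f(s(b), cons(b, s(b)))   [R6 at 2.2.1]
6. f(s(b), cons(b, s(b)))  →  e   [R5 at ε]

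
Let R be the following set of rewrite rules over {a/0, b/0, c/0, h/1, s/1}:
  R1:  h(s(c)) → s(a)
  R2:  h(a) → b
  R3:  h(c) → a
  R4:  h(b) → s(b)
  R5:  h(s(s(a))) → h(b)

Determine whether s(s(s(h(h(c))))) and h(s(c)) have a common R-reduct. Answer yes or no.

Reduce t₁ = s(s(s(h(h(c))))):
1. s(s(s(h(h(c)))))  →  s(s(s(h(a))))   [R3 at 1.1.1.1]
2. s(s(s(h(a))))  →  s(s(s(b)))   [R2 at 1.1.1]

Reduce t₂ = h(s(c)):
1. h(s(c))  →  s(a)   [R1 at ε]

no — NF(t₁) = s(s(s(b))), NF(t₂) = s(a)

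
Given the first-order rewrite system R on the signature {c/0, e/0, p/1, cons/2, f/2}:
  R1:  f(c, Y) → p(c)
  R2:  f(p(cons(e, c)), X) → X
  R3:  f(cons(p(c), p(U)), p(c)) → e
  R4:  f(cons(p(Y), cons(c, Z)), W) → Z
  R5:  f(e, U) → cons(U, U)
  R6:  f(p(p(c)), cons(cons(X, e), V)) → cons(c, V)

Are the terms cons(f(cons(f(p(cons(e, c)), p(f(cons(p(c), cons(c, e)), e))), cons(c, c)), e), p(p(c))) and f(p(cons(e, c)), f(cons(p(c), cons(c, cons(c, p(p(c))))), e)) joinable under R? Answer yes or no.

yes — NF(t₁) = cons(c, p(p(c))), NF(t₂) = cons(c, p(p(c)))

Reduce t₁ = cons(f(cons(f(p(cons(e, c)), p(f(cons(p(c), cons(c, e)), e))), cons(c, c)), e), p(p(c))):
1. cons(f(cons(f(p(cons(e, c)), p(f(cons(p(c), cons(c, e)), e))), cons(c, c)), e), p(p(c)))  →  cons(f(cons(p(f(cons(p(c), cons(c, e)), e)), cons(c, c)), e), p(p(c)))   [R2 at 1.1.1]
2. cons(f(cons(p(f(cons(p(c), cons(c, e)), e)), cons(c, c)), e), p(p(c)))  →  cons(c, p(p(c)))   [R4 at 1]

Reduce t₂ = f(p(cons(e, c)), f(cons(p(c), cons(c, cons(c, p(p(c))))), e)):
1. f(p(cons(e, c)), f(cons(p(c), cons(c, cons(c, p(p(c))))), e))  →  f(cons(p(c), cons(c, cons(c, p(p(c))))), e)   [R2 at ε]
2. f(cons(p(c), cons(c, cons(c, p(p(c))))), e)  →  cons(c, p(p(c)))   [R4 at ε]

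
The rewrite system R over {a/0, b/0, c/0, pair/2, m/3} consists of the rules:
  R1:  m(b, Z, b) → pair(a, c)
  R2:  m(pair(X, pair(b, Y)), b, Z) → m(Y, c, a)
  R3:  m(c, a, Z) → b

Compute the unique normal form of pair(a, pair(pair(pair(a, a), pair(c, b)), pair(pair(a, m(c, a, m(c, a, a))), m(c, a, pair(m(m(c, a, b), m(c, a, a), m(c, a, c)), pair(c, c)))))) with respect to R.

1. pair(a, pair(pair(pair(a, a), pair(c, b)), pair(pair(a, m(c, a, m(c, a, a))), m(c, a, pair(m(m(c, a, b), m(c, a, a), m(c, a, c)), pair(c, c))))))  →  pair(a, pair(pair(pair(a, a), pair(c, b)), pair(pair(a, b), m(c, a, pair(m(m(c, a, b), m(c, a, a), m(c, a, c)), pair(c, c))))))   [R3 at 2.2.1.2]
2. pair(a, pair(pair(pair(a, a), pair(c, b)), pair(pair(a, b), m(c, a, pair(m(m(c, a, b), m(c, a, a), m(c, a, c)), pair(c, c))))))  →  pair(a, pair(pair(pair(a, a), pair(c, b)), pair(pair(a, b), b)))   [R3 at 2.2.2]

pair(a, pair(pair(pair(a, a), pair(c, b)), pair(pair(a, b), b)))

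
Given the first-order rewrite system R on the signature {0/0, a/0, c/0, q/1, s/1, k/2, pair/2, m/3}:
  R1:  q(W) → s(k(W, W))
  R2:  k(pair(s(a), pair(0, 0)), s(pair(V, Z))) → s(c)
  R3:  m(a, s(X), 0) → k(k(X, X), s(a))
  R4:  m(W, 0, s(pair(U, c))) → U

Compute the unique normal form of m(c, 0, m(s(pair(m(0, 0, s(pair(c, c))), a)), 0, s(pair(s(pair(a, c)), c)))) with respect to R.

1. m(c, 0, m(s(pair(m(0, 0, s(pair(c, c))), a)), 0, s(pair(s(pair(a, c)), c))))  →  m(c, 0, s(pair(a, c)))   [R4 at 3]
2. m(c, 0, s(pair(a, c)))  →  a   [R4 at ε]

a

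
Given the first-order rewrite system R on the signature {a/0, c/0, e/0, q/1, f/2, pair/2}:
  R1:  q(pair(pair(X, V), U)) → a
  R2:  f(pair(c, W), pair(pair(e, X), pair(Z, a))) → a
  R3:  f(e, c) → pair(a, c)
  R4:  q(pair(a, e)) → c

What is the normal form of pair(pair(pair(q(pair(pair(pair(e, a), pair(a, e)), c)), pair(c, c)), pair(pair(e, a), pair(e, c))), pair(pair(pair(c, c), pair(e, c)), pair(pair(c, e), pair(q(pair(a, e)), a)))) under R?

pair(pair(pair(a, pair(c, c)), pair(pair(e, a), pair(e, c))), pair(pair(pair(c, c), pair(e, c)), pair(pair(c, e), pair(c, a))))

1. pair(pair(pair(q(pair(pair(pair(e, a), pair(a, e)), c)), pair(c, c)), pair(pair(e, a), pair(e, c))), pair(pair(pair(c, c), pair(e, c)), pair(pair(c, e), pair(q(pair(a, e)), a))))  →  pair(pair(pair(a, pair(c, c)), pair(pair(e, a), pair(e, c))), pair(pair(pair(c, c), pair(e, c)), pair(pair(c, e), pair(q(pair(a, e)), a))))   [R1 at 1.1.1]
2. pair(pair(pair(a, pair(c, c)), pair(pair(e, a), pair(e, c))), pair(pair(pair(c, c), pair(e, c)), pair(pair(c, e), pair(q(pair(a, e)), a))))  →  pair(pair(pair(a, pair(c, c)), pair(pair(e, a), pair(e, c))), pair(pair(pair(c, c), pair(e, c)), pair(pair(c, e), pair(c, a))))   [R4 at 2.2.2.1]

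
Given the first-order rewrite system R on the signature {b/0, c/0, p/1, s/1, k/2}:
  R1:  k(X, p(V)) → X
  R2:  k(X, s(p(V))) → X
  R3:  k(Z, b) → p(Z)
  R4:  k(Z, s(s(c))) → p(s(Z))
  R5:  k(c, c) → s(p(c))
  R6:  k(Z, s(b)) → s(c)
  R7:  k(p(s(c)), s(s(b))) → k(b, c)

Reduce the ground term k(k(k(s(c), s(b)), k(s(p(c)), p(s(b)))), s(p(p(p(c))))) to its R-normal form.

1. k(k(k(s(c), s(b)), k(s(p(c)), p(s(b)))), s(p(p(p(c)))))  →  k(k(s(c), s(b)), k(s(p(c)), p(s(b))))   [R2 at ε]
2. k(k(s(c), s(b)), k(s(p(c)), p(s(b))))  →  k(s(c), k(s(p(c)), p(s(b))))   [R6 at 1]
3. k(s(c), k(s(p(c)), p(s(b))))  →  k(s(c), s(p(c)))   [R1 at 2]
4. k(s(c), s(p(c)))  →  s(c)   [R2 at ε]

s(c)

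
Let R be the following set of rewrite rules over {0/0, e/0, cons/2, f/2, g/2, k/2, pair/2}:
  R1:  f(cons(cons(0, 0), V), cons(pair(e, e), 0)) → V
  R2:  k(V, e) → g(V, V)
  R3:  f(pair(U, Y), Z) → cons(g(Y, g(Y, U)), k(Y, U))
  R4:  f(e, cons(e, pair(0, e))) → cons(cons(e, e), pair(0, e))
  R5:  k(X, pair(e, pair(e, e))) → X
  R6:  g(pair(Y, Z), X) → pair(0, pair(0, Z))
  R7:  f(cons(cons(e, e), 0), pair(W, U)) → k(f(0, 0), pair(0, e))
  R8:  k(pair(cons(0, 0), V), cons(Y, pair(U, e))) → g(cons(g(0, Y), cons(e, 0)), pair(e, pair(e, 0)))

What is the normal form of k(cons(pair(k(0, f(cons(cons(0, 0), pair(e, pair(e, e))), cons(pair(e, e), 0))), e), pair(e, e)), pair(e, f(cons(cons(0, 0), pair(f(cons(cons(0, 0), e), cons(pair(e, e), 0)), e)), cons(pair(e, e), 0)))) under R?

cons(pair(0, e), pair(e, e))

1. k(cons(pair(k(0, f(cons(cons(0, 0), pair(e, pair(e, e))), cons(pair(e, e), 0))), e), pair(e, e)), pair(e, f(cons(cons(0, 0), pair(f(cons(cons(0, 0), e), cons(pair(e, e), 0)), e)), cons(pair(e, e), 0))))  →  k(cons(pair(k(0, pair(e, pair(e, e))), e), pair(e, e)), pair(e, f(cons(cons(0, 0), pair(f(cons(cons(0, 0), e), cons(pair(e, e), 0)), e)), cons(pair(e, e), 0))))   [R1 at 1.1.1.2]
2. k(cons(pair(k(0, pair(e, pair(e, e))), e), pair(e, e)), pair(e, f(cons(cons(0, 0), pair(f(cons(cons(0, 0), e), cons(pair(e, e), 0)), e)), cons(pair(e, e), 0))))  →  k(cons(pair(0, e), pair(e, e)), pair(e, f(cons(cons(0, 0), pair(f(cons(cons(0, 0), e), cons(pair(e, e), 0)), e)), cons(pair(e, e), 0))))   [R5 at 1.1.1]
3. k(cons(pair(0, e), pair(e, e)), pair(e, f(cons(cons(0, 0), pair(f(cons(cons(0, 0), e), cons(pair(e, e), 0)), e)), cons(pair(e, e), 0))))  →  k(cons(pair(0, e), pair(e, e)), pair(e, pair(f(cons(cons(0, 0), e), cons(pair(e, e), 0)), e)))   [R1 at 2.2]
4. k(cons(pair(0, e), pair(e, e)), pair(e, pair(f(cons(cons(0, 0), e), cons(pair(e, e), 0)), e)))  →  k(cons(pair(0, e), pair(e, e)), pair(e, pair(e, e)))   [R1 at 2.2.1]
5. k(cons(pair(0, e), pair(e, e)), pair(e, pair(e, e)))  →  cons(pair(0, e), pair(e, e))   [R5 at ε]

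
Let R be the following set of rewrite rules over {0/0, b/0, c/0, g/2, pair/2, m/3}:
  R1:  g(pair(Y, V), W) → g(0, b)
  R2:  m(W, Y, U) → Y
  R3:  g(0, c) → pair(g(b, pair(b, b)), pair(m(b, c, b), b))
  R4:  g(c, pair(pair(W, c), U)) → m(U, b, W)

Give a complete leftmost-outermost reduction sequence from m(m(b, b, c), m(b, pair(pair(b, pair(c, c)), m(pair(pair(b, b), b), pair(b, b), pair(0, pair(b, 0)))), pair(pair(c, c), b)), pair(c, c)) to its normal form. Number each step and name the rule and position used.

1. m(m(b, b, c), m(b, pair(pair(b, pair(c, c)), m(pair(pair(b, b), b), pair(b, b), pair(0, pair(b, 0)))), pair(pair(c, c), b)), pair(c, c))  →  m(b, pair(pair(b, pair(c, c)), m(pair(pair(b, b), b), pair(b, b), pair(0, pair(b, 0)))), pair(pair(c, c), b))   [R2 at ε]
2. m(b, pair(pair(b, pair(c, c)), m(pair(pair(b, b), b), pair(b, b), pair(0, pair(b, 0)))), pair(pair(c, c), b))  →  pair(pair(b, pair(c, c)), m(pair(pair(b, b), b), pair(b, b), pair(0, pair(b, 0))))   [R2 at ε]
3. pair(pair(b, pair(c, c)), m(pair(pair(b, b), b), pair(b, b), pair(0, pair(b, 0))))  →  pair(pair(b, pair(c, c)), pair(b, b))   [R2 at 2]

pair(pair(b, pair(c, c)), pair(b, b))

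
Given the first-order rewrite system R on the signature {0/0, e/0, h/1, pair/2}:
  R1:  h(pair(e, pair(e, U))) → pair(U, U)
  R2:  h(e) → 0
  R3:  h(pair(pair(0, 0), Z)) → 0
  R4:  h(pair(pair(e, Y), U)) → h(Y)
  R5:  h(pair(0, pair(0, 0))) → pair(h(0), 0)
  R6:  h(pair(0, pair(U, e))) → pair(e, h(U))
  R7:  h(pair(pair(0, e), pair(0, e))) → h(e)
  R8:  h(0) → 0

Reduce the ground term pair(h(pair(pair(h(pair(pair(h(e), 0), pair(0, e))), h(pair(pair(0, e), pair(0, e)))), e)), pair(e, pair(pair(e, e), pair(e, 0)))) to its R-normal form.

1. pair(h(pair(pair(h(pair(pair(h(e), 0), pair(0, e))), h(pair(pair(0, e), pair(0, e)))), e)), pair(e, pair(pair(e, e), pair(e, 0))))  →  pair(h(pair(pair(h(pair(pair(0, 0), pair(0, e))), h(pair(pair(0, e), pair(0, e)))), e)), pair(e, pair(pair(e, e), pair(e, 0))))   [R2 at 1.1.1.1.1.1.1]
2. pair(h(pair(pair(h(pair(pair(0, 0), pair(0, e))), h(pair(pair(0, e), pair(0, e)))), e)), pair(e, pair(pair(e, e), pair(e, 0))))  →  pair(h(pair(pair(0, h(pair(pair(0, e), pair(0, e)))), e)), pair(e, pair(pair(e, e), pair(e, 0))))   [R3 at 1.1.1.1]
3. pair(h(pair(pair(0, h(pair(pair(0, e), pair(0, e)))), e)), pair(e, pair(pair(e, e), pair(e, 0))))  →  pair(h(pair(pair(0, h(e)), e)), pair(e, pair(pair(e, e), pair(e, 0))))   [R7 at 1.1.1.2]
4. pair(h(pair(pair(0, h(e)), e)), pair(e, pair(pair(e, e), pair(e, 0))))  →  pair(h(pair(pair(0, 0), e)), pair(e, pair(pair(e, e), pair(e, 0))))   [R2 at 1.1.1.2]
5. pair(h(pair(pair(0, 0), e)), pair(e, pair(pair(e, e), pair(e, 0))))  →  pair(0, pair(e, pair(pair(e, e), pair(e, 0))))   [R3 at 1]

pair(0, pair(e, pair(pair(e, e), pair(e, 0))))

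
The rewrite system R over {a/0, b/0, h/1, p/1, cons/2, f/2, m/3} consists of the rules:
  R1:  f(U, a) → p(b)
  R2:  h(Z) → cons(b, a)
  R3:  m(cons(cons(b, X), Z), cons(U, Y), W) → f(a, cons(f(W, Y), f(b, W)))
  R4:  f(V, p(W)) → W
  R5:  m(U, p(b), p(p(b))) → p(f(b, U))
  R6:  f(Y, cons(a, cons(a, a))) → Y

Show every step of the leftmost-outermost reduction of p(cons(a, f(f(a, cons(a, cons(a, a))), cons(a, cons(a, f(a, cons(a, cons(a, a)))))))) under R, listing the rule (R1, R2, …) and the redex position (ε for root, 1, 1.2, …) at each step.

p(cons(a, a))

1. p(cons(a, f(f(a, cons(a, cons(a, a))), cons(a, cons(a, f(a, cons(a, cons(a, a))))))))  →  p(cons(a, f(a, cons(a, cons(a, f(a, cons(a, cons(a, a))))))))   [R6 at 1.2.1]
2. p(cons(a, f(a, cons(a, cons(a, f(a, cons(a, cons(a, a))))))))  →  p(cons(a, f(a, cons(a, cons(a, a)))))   [R6 at 1.2.2.2.2]
3. p(cons(a, f(a, cons(a, cons(a, a)))))  →  p(cons(a, a))   [R6 at 1.2]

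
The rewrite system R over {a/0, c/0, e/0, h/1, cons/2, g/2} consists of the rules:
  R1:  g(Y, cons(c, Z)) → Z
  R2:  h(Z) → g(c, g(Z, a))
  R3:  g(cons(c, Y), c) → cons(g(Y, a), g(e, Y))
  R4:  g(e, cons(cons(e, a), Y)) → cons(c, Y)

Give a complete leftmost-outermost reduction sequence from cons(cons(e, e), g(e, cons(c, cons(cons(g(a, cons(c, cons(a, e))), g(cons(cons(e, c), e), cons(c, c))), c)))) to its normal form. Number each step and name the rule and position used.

1. cons(cons(e, e), g(e, cons(c, cons(cons(g(a, cons(c, cons(a, e))), g(cons(cons(e, c), e), cons(c, c))), c))))  →  cons(cons(e, e), cons(cons(g(a, cons(c, cons(a, e))), g(cons(cons(e, c), e), cons(c, c))), c))   [R1 at 2]
2. cons(cons(e, e), cons(cons(g(a, cons(c, cons(a, e))), g(cons(cons(e, c), e), cons(c, c))), c))  →  cons(cons(e, e), cons(cons(cons(a, e), g(cons(cons(e, c), e), cons(c, c))), c))   [R1 at 2.1.1]
3. cons(cons(e, e), cons(cons(cons(a, e), g(cons(cons(e, c), e), cons(c, c))), c))  →  cons(cons(e, e), cons(cons(cons(a, e), c), c))   [R1 at 2.1.2]

cons(cons(e, e), cons(cons(cons(a, e), c), c))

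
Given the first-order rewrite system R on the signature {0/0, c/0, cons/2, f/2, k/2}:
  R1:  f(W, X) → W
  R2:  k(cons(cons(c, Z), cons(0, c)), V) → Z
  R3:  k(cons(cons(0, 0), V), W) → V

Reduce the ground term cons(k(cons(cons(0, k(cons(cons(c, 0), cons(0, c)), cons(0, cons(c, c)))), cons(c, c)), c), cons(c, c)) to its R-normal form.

cons(cons(c, c), cons(c, c))

1. cons(k(cons(cons(0, k(cons(cons(c, 0), cons(0, c)), cons(0, cons(c, c)))), cons(c, c)), c), cons(c, c))  →  cons(k(cons(cons(0, 0), cons(c, c)), c), cons(c, c))   [R2 at 1.1.1.2]
2. cons(k(cons(cons(0, 0), cons(c, c)), c), cons(c, c))  →  cons(cons(c, c), cons(c, c))   [R3 at 1]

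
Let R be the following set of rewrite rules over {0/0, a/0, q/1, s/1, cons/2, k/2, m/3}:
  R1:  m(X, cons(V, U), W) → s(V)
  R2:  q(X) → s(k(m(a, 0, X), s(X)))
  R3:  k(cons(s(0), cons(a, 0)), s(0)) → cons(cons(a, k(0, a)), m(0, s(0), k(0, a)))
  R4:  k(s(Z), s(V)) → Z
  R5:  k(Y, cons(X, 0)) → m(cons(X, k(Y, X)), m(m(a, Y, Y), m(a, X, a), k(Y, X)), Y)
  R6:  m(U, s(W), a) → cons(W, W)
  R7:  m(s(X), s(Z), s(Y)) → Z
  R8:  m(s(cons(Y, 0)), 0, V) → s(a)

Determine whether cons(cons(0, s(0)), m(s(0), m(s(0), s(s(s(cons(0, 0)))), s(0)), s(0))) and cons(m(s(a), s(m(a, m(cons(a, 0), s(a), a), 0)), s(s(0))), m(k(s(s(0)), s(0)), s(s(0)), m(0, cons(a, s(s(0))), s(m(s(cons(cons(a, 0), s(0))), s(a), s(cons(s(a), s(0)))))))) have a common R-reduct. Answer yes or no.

Reduce t₁ = cons(cons(0, s(0)), m(s(0), m(s(0), s(s(s(cons(0, 0)))), s(0)), s(0))):
1. cons(cons(0, s(0)), m(s(0), m(s(0), s(s(s(cons(0, 0)))), s(0)), s(0)))  →  cons(cons(0, s(0)), m(s(0), s(s(cons(0, 0))), s(0)))   [R7 at 2.2]
2. cons(cons(0, s(0)), m(s(0), s(s(cons(0, 0))), s(0)))  →  cons(cons(0, s(0)), s(cons(0, 0)))   [R7 at 2]

Reduce t₂ = cons(m(s(a), s(m(a, m(cons(a, 0), s(a), a), 0)), s(s(0))), m(k(s(s(0)), s(0)), s(s(0)), m(0, cons(a, s(s(0))), s(m(s(cons(cons(a, 0), s(0))), s(a), s(cons(s(a), s(0)))))))):
1. cons(m(s(a), s(m(a, m(cons(a, 0), s(a), a), 0)), s(s(0))), m(k(s(s(0)), s(0)), s(s(0)), m(0, cons(a, s(s(0))), s(m(s(cons(cons(a, 0), s(0))), s(a), s(cons(s(a), s(0))))))))  →  cons(m(a, m(cons(a, 0), s(a), a), 0), m(k(s(s(0)), s(0)), s(s(0)), m(0, cons(a, s(s(0))), s(m(s(cons(cons(a, 0), s(0))), s(a), s(cons(s(a), s(0))))))))   [R7 at 1]
2. cons(m(a, m(cons(a, 0), s(a), a), 0), m(k(s(s(0)), s(0)), s(s(0)), m(0, cons(a, s(s(0))), s(m(s(cons(cons(a, 0), s(0))), s(a), s(cons(s(a), s(0))))))))  →  cons(m(a, cons(a, a), 0), m(k(s(s(0)), s(0)), s(s(0)), m(0, cons(a, s(s(0))), s(m(s(cons(cons(a, 0), s(0))), s(a), s(cons(s(a), s(0))))))))   [R6 at 1.2]
3. cons(m(a, cons(a, a), 0), m(k(s(s(0)), s(0)), s(s(0)), m(0, cons(a, s(s(0))), s(m(s(cons(cons(a, 0), s(0))), s(a), s(cons(s(a), s(0))))))))  →  cons(s(a), m(k(s(s(0)), s(0)), s(s(0)), m(0, cons(a, s(s(0))), s(m(s(cons(cons(a, 0), s(0))), s(a), s(cons(s(a), s(0))))))))   [R1 at 1]
4. cons(s(a), m(k(s(s(0)), s(0)), s(s(0)), m(0, cons(a, s(s(0))), s(m(s(cons(cons(a, 0), s(0))), s(a), s(cons(s(a), s(0))))))))  →  cons(s(a), m(s(0), s(s(0)), m(0, cons(a, s(s(0))), s(m(s(cons(cons(a, 0), s(0))), s(a), s(cons(s(a), s(0))))))))   [R4 at 2.1]
5. cons(s(a), m(s(0), s(s(0)), m(0, cons(a, s(s(0))), s(m(s(cons(cons(a, 0), s(0))), s(a), s(cons(s(a), s(0))))))))  →  cons(s(a), m(s(0), s(s(0)), s(a)))   [R1 at 2.3]
6. cons(s(a), m(s(0), s(s(0)), s(a)))  →  cons(s(a), s(0))   [R7 at 2]

no — NF(t₁) = cons(cons(0, s(0)), s(cons(0, 0))), NF(t₂) = cons(s(a), s(0))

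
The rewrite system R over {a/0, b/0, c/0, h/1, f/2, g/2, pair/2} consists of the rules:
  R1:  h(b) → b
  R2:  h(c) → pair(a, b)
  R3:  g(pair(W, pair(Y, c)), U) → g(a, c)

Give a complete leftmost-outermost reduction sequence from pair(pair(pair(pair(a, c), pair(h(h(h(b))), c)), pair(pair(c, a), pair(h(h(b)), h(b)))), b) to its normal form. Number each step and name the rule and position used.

1. pair(pair(pair(pair(a, c), pair(h(h(h(b))), c)), pair(pair(c, a), pair(h(h(b)), h(b)))), b)  →  pair(pair(pair(pair(a, c), pair(h(h(b)), c)), pair(pair(c, a), pair(h(h(b)), h(b)))), b)   [R1 at 1.1.2.1.1.1]
2. pair(pair(pair(pair(a, c), pair(h(h(b)), c)), pair(pair(c, a), pair(h(h(b)), h(b)))), b)  →  pair(pair(pair(pair(a, c), pair(h(b), c)), pair(pair(c, a), pair(h(h(b)), h(b)))), b)   [R1 at 1.1.2.1.1]
3. pair(pair(pair(pair(a, c), pair(h(b), c)), pair(pair(c, a), pair(h(h(b)), h(b)))), b)  →  pair(pair(pair(pair(a, c), pair(b, c)), pair(pair(c, a), pair(h(h(b)), h(b)))), b)   [R1 at 1.1.2.1]
4. pair(pair(pair(pair(a, c), pair(b, c)), pair(pair(c, a), pair(h(h(b)), h(b)))), b)  →  pair(pair(pair(pair(a, c), pair(b, c)), pair(pair(c, a), pair(h(b), h(b)))), b)   [R1 at 1.2.2.1.1]
5. pair(pair(pair(pair(a, c), pair(b, c)), pair(pair(c, a), pair(h(b), h(b)))), b)  →  pair(pair(pair(pair(a, c), pair(b, c)), pair(pair(c, a), pair(b, h(b)))), b)   [R1 at 1.2.2.1]
6. pair(pair(pair(pair(a, c), pair(b, c)), pair(pair(c, a), pair(b, h(b)))), b)  →  pair(pair(pair(pair(a, c), pair(b, c)), pair(pair(c, a), pair(b, b))), b)   [R1 at 1.2.2.2]

pair(pair(pair(pair(a, c), pair(b, c)), pair(pair(c, a), pair(b, b))), b)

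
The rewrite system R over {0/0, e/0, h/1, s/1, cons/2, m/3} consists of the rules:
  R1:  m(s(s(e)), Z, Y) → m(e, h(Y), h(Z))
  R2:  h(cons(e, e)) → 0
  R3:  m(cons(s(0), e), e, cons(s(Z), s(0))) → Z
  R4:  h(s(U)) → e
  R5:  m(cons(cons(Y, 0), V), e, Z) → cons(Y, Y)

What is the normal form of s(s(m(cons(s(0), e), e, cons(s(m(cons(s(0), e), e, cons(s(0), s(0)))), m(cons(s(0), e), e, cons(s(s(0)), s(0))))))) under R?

1. s(s(m(cons(s(0), e), e, cons(s(m(cons(s(0), e), e, cons(s(0), s(0)))), m(cons(s(0), e), e, cons(s(s(0)), s(0)))))))  →  s(s(m(cons(s(0), e), e, cons(s(0), m(cons(s(0), e), e, cons(s(s(0)), s(0)))))))   [R3 at 1.1.3.1.1]
2. s(s(m(cons(s(0), e), e, cons(s(0), m(cons(s(0), e), e, cons(s(s(0)), s(0)))))))  →  s(s(m(cons(s(0), e), e, cons(s(0), s(0)))))   [R3 at 1.1.3.2]
3. s(s(m(cons(s(0), e), e, cons(s(0), s(0)))))  →  s(s(0))   [R3 at 1.1]

s(s(0))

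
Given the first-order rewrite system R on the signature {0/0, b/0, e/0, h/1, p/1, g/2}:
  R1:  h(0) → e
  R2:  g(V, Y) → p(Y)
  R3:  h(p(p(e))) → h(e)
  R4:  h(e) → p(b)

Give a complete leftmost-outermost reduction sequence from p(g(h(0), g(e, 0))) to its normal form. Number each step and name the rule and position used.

1. p(g(h(0), g(e, 0)))  →  p(p(g(e, 0)))   [R2 at 1]
2. p(p(g(e, 0)))  →  p(p(p(0)))   [R2 at 1.1]

p(p(p(0)))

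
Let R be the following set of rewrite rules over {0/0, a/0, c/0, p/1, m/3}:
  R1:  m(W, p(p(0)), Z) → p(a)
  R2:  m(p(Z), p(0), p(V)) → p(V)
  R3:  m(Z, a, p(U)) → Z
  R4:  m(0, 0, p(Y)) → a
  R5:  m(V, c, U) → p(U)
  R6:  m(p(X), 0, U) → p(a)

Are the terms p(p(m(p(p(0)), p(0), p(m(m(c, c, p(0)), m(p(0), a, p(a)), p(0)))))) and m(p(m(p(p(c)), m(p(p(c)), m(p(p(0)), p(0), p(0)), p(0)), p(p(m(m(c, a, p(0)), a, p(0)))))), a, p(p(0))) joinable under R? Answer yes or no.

no — NF(t₁) = p(p(p(p(0)))), NF(t₂) = p(p(p(c)))

Reduce t₁ = p(p(m(p(p(0)), p(0), p(m(m(c, c, p(0)), m(p(0), a, p(a)), p(0)))))):
1. p(p(m(p(p(0)), p(0), p(m(m(c, c, p(0)), m(p(0), a, p(a)), p(0))))))  →  p(p(p(m(m(c, c, p(0)), m(p(0), a, p(a)), p(0)))))   [R2 at 1.1]
2. p(p(p(m(m(c, c, p(0)), m(p(0), a, p(a)), p(0)))))  →  p(p(p(m(p(p(0)), m(p(0), a, p(a)), p(0)))))   [R5 at 1.1.1.1]
3. p(p(p(m(p(p(0)), m(p(0), a, p(a)), p(0)))))  →  p(p(p(m(p(p(0)), p(0), p(0)))))   [R3 at 1.1.1.2]
4. p(p(p(m(p(p(0)), p(0), p(0)))))  →  p(p(p(p(0))))   [R2 at 1.1.1]

Reduce t₂ = m(p(m(p(p(c)), m(p(p(c)), m(p(p(0)), p(0), p(0)), p(0)), p(p(m(m(c, a, p(0)), a, p(0)))))), a, p(p(0))):
1. m(p(m(p(p(c)), m(p(p(c)), m(p(p(0)), p(0), p(0)), p(0)), p(p(m(m(c, a, p(0)), a, p(0)))))), a, p(p(0)))  →  p(m(p(p(c)), m(p(p(c)), m(p(p(0)), p(0), p(0)), p(0)), p(p(m(m(c, a, p(0)), a, p(0))))))   [R3 at ε]
2. p(m(p(p(c)), m(p(p(c)), m(p(p(0)), p(0), p(0)), p(0)), p(p(m(m(c, a, p(0)), a, p(0))))))  →  p(m(p(p(c)), m(p(p(c)), p(0), p(0)), p(p(m(m(c, a, p(0)), a, p(0))))))   [R2 at 1.2.2]
3. p(m(p(p(c)), m(p(p(c)), p(0), p(0)), p(p(m(m(c, a, p(0)), a, p(0))))))  →  p(m(p(p(c)), p(0), p(p(m(m(c, a, p(0)), a, p(0))))))   [R2 at 1.2]
4. p(m(p(p(c)), p(0), p(p(m(m(c, a, p(0)), a, p(0))))))  →  p(p(p(m(m(c, a, p(0)), a, p(0)))))   [R2 at 1]
5. p(p(p(m(m(c, a, p(0)), a, p(0)))))  →  p(p(p(m(c, a, p(0)))))   [R3 at 1.1.1]
6. p(p(p(m(c, a, p(0)))))  →  p(p(p(c)))   [R3 at 1.1.1]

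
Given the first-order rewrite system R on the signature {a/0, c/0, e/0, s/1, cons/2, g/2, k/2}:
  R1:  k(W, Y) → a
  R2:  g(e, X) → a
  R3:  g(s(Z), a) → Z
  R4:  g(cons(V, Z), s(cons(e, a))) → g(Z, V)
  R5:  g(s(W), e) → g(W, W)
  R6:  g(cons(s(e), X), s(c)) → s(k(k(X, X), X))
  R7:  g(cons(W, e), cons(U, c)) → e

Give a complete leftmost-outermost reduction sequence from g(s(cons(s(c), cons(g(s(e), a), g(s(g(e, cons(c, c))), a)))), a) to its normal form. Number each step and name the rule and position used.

cons(s(c), cons(e, a))

1. g(s(cons(s(c), cons(g(s(e), a), g(s(g(e, cons(c, c))), a)))), a)  →  cons(s(c), cons(g(s(e), a), g(s(g(e, cons(c, c))), a)))   [R3 at ε]
2. cons(s(c), cons(g(s(e), a), g(s(g(e, cons(c, c))), a)))  →  cons(s(c), cons(e, g(s(g(e, cons(c, c))), a)))   [R3 at 2.1]
3. cons(s(c), cons(e, g(s(g(e, cons(c, c))), a)))  →  cons(s(c), cons(e, g(e, cons(c, c))))   [R3 at 2.2]
4. cons(s(c), cons(e, g(e, cons(c, c))))  →  cons(s(c), cons(e, a))   [R2 at 2.2]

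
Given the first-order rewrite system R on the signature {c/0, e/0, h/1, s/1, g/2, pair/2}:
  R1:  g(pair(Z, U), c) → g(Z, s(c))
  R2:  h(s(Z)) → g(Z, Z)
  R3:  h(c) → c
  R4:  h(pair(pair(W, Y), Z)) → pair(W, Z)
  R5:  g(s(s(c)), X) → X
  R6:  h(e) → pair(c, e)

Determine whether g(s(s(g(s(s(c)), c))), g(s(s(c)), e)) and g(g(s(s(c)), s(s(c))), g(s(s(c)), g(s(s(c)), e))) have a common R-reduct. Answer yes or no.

Reduce t₁ = g(s(s(g(s(s(c)), c))), g(s(s(c)), e)):
1. g(s(s(g(s(s(c)), c))), g(s(s(c)), e))  →  g(s(s(c)), g(s(s(c)), e))   [R5 at 1.1.1]
2. g(s(s(c)), g(s(s(c)), e))  →  g(s(s(c)), e)   [R5 at ε]
3. g(s(s(c)), e)  →  e   [R5 at ε]

Reduce t₂ = g(g(s(s(c)), s(s(c))), g(s(s(c)), g(s(s(c)), e))):
1. g(g(s(s(c)), s(s(c))), g(s(s(c)), g(s(s(c)), e)))  →  g(s(s(c)), g(s(s(c)), g(s(s(c)), e)))   [R5 at 1]
2. g(s(s(c)), g(s(s(c)), g(s(s(c)), e)))  →  g(s(s(c)), g(s(s(c)), e))   [R5 at ε]
3. g(s(s(c)), g(s(s(c)), e))  →  g(s(s(c)), e)   [R5 at ε]
4. g(s(s(c)), e)  →  e   [R5 at ε]

yes — NF(t₁) = e, NF(t₂) = e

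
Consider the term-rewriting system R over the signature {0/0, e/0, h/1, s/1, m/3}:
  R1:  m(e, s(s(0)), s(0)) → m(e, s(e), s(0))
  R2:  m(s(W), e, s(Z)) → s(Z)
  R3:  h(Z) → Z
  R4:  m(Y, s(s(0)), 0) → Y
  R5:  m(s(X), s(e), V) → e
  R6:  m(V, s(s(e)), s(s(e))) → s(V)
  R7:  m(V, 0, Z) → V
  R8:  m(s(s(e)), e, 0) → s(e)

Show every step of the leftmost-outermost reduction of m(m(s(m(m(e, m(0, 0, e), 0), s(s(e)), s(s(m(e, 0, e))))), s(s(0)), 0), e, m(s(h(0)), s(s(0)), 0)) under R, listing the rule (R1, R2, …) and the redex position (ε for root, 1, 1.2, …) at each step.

s(0)

1. m(m(s(m(m(e, m(0, 0, e), 0), s(s(e)), s(s(m(e, 0, e))))), s(s(0)), 0), e, m(s(h(0)), s(s(0)), 0))  →  m(s(m(m(e, m(0, 0, e), 0), s(s(e)), s(s(m(e, 0, e))))), e, m(s(h(0)), s(s(0)), 0))   [R4 at 1]
2. m(s(m(m(e, m(0, 0, e), 0), s(s(e)), s(s(m(e, 0, e))))), e, m(s(h(0)), s(s(0)), 0))  →  m(s(m(m(e, 0, 0), s(s(e)), s(s(m(e, 0, e))))), e, m(s(h(0)), s(s(0)), 0))   [R7 at 1.1.1.2]
3. m(s(m(m(e, 0, 0), s(s(e)), s(s(m(e, 0, e))))), e, m(s(h(0)), s(s(0)), 0))  →  m(s(m(e, s(s(e)), s(s(m(e, 0, e))))), e, m(s(h(0)), s(s(0)), 0))   [R7 at 1.1.1]
4. m(s(m(e, s(s(e)), s(s(m(e, 0, e))))), e, m(s(h(0)), s(s(0)), 0))  →  m(s(m(e, s(s(e)), s(s(e)))), e, m(s(h(0)), s(s(0)), 0))   [R7 at 1.1.3.1.1]
5. m(s(m(e, s(s(e)), s(s(e)))), e, m(s(h(0)), s(s(0)), 0))  →  m(s(s(e)), e, m(s(h(0)), s(s(0)), 0))   [R6 at 1.1]
6. m(s(s(e)), e, m(s(h(0)), s(s(0)), 0))  →  m(s(s(e)), e, s(h(0)))   [R4 at 3]
7. m(s(s(e)), e, s(h(0)))  →  s(h(0))   [R2 at ε]
8. s(h(0))  →  s(0)   [R3 at 1]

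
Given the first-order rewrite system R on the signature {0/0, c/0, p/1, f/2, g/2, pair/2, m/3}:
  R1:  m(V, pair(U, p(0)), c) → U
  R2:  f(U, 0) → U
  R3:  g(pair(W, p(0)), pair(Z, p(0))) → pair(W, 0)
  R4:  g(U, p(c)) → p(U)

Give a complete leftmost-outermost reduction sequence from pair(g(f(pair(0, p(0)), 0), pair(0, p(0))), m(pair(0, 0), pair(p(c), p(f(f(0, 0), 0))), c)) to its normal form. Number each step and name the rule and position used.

1. pair(g(f(pair(0, p(0)), 0), pair(0, p(0))), m(pair(0, 0), pair(p(c), p(f(f(0, 0), 0))), c))  →  pair(g(pair(0, p(0)), pair(0, p(0))), m(pair(0, 0), pair(p(c), p(f(f(0, 0), 0))), c))   [R2 at 1.1]
2. pair(g(pair(0, p(0)), pair(0, p(0))), m(pair(0, 0), pair(p(c), p(f(f(0, 0), 0))), c))  →  pair(pair(0, 0), m(pair(0, 0), pair(p(c), p(f(f(0, 0), 0))), c))   [R3 at 1]
3. pair(pair(0, 0), m(pair(0, 0), pair(p(c), p(f(f(0, 0), 0))), c))  →  pair(pair(0, 0), m(pair(0, 0), pair(p(c), p(f(0, 0))), c))   [R2 at 2.2.2.1]
4. pair(pair(0, 0), m(pair(0, 0), pair(p(c), p(f(0, 0))), c))  →  pair(pair(0, 0), m(pair(0, 0), pair(p(c), p(0)), c))   [R2 at 2.2.2.1]
5. pair(pair(0, 0), m(pair(0, 0), pair(p(c), p(0)), c))  →  pair(pair(0, 0), p(c))   [R1 at 2]

pair(pair(0, 0), p(c))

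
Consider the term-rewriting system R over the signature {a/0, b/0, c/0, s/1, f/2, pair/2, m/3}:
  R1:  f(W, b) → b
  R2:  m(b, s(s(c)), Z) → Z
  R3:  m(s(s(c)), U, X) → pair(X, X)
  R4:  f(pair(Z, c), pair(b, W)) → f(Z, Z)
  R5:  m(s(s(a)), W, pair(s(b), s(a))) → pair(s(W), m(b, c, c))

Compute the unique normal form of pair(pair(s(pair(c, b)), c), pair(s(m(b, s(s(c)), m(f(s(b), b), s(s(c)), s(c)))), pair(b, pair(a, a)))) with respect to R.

pair(pair(s(pair(c, b)), c), pair(s(s(c)), pair(b, pair(a, a))))

1. pair(pair(s(pair(c, b)), c), pair(s(m(b, s(s(c)), m(f(s(b), b), s(s(c)), s(c)))), pair(b, pair(a, a))))  →  pair(pair(s(pair(c, b)), c), pair(s(m(f(s(b), b), s(s(c)), s(c))), pair(b, pair(a, a))))   [R2 at 2.1.1]
2. pair(pair(s(pair(c, b)), c), pair(s(m(f(s(b), b), s(s(c)), s(c))), pair(b, pair(a, a))))  →  pair(pair(s(pair(c, b)), c), pair(s(m(b, s(s(c)), s(c))), pair(b, pair(a, a))))   [R1 at 2.1.1.1]
3. pair(pair(s(pair(c, b)), c), pair(s(m(b, s(s(c)), s(c))), pair(b, pair(a, a))))  →  pair(pair(s(pair(c, b)), c), pair(s(s(c)), pair(b, pair(a, a))))   [R2 at 2.1.1]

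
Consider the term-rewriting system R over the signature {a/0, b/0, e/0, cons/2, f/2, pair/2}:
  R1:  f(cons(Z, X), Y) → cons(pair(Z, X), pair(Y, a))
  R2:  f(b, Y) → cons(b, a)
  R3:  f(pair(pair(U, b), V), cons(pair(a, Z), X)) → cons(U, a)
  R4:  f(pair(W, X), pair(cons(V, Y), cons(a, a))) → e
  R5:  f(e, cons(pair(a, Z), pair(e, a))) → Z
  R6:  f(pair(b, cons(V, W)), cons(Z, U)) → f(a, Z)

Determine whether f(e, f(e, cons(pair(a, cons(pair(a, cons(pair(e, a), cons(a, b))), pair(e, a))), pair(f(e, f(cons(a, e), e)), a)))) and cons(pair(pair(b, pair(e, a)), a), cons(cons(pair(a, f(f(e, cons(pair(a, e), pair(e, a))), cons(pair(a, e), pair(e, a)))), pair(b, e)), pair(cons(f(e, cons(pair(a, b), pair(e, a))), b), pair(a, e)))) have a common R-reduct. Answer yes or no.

Reduce t₁ = f(e, f(e, cons(pair(a, cons(pair(a, cons(pair(e, a), cons(a, b))), pair(e, a))), pair(f(e, f(cons(a, e), e)), a)))):
1. f(e, f(e, cons(pair(a, cons(pair(a, cons(pair(e, a), cons(a, b))), pair(e, a))), pair(f(e, f(cons(a, e), e)), a))))  →  f(e, f(e, cons(pair(a, cons(pair(a, cons(pair(e, a), cons(a, b))), pair(e, a))), pair(f(e, cons(pair(a, e), pair(e, a))), a))))   [R1 at 2.2.2.1.2]
2. f(e, f(e, cons(pair(a, cons(pair(a, cons(pair(e, a), cons(a, b))), pair(e, a))), pair(f(e, cons(pair(a, e), pair(e, a))), a))))  →  f(e, f(e, cons(pair(a, cons(pair(a, cons(pair(e, a), cons(a, b))), pair(e, a))), pair(e, a))))   [R5 at 2.2.2.1]
3. f(e, f(e, cons(pair(a, cons(pair(a, cons(pair(e, a), cons(a, b))), pair(e, a))), pair(e, a))))  →  f(e, cons(pair(a, cons(pair(e, a), cons(a, b))), pair(e, a)))   [R5 at 2]
4. f(e, cons(pair(a, cons(pair(e, a), cons(a, b))), pair(e, a)))  →  cons(pair(e, a), cons(a, b))   [R5 at ε]

Reduce t₂ = cons(pair(pair(b, pair(e, a)), a), cons(cons(pair(a, f(f(e, cons(pair(a, e), pair(e, a))), cons(pair(a, e), pair(e, a)))), pair(b, e)), pair(cons(f(e, cons(pair(a, b), pair(e, a))), b), pair(a, e)))):
1. cons(pair(pair(b, pair(e, a)), a), cons(cons(pair(a, f(f(e, cons(pair(a, e), pair(e, a))), cons(pair(a, e), pair(e, a)))), pair(b, e)), pair(cons(f(e, cons(pair(a, b), pair(e, a))), b), pair(a, e))))  →  cons(pair(pair(b, pair(e, a)), a), cons(cons(pair(a, f(e, cons(pair(a, e), pair(e, a)))), pair(b, e)), pair(cons(f(e, cons(pair(a, b), pair(e, a))), b), pair(a, e))))   [R5 at 2.1.1.2.1]
2. cons(pair(pair(b, pair(e, a)), a), cons(cons(pair(a, f(e, cons(pair(a, e), pair(e, a)))), pair(b, e)), pair(cons(f(e, cons(pair(a, b), pair(e, a))), b), pair(a, e))))  →  cons(pair(pair(b, pair(e, a)), a), cons(cons(pair(a, e), pair(b, e)), pair(cons(f(e, cons(pair(a, b), pair(e, a))), b), pair(a, e))))   [R5 at 2.1.1.2]
3. cons(pair(pair(b, pair(e, a)), a), cons(cons(pair(a, e), pair(b, e)), pair(cons(f(e, cons(pair(a, b), pair(e, a))), b), pair(a, e))))  →  cons(pair(pair(b, pair(e, a)), a), cons(cons(pair(a, e), pair(b, e)), pair(cons(b, b), pair(a, e))))   [R5 at 2.2.1.1]

no — NF(t₁) = cons(pair(e, a), cons(a, b)), NF(t₂) = cons(pair(pair(b, pair(e, a)), a), cons(cons(pair(a, e), pair(b, e)), pair(cons(b, b), pair(a, e))))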